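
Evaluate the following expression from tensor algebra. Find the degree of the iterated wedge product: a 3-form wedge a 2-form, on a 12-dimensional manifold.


The degree of a wedge product is the sum of the degrees of the individual forms.
Degrees: 3, 2
Total degree = 3 + 2 = 5

5


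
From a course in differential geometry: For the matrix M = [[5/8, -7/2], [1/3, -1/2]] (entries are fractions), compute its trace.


The trace is the sum of diagonal entries.
Diagonal: M[1,1] = 5/8, M[2,2] = -1/2
Tr(M) = 5/8 + -1/2
Computing step by step:
After adding M[1,1]: 5/8
After adding M[2,2]: 1/8
Tr(M) = 1/8

1/8


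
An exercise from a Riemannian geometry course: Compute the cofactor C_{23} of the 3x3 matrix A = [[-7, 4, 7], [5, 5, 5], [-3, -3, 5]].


To find cofactor C_{23}, delete row 2 and column 3.
The resulting 2x2 submatrix is: [[-7, 4], [-3, -3]]
Minor M_{23} = -7*-3 - 4*-3
  = 21 - -12 = 33
Sign = (-1)^(2+3) = (-1)^5 = -1
Cofactor C_{23} = -1 * 33 = -33

-33


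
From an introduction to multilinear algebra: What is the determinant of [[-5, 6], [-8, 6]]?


For a 2x2 matrix [[a, b], [c, d]], det = a*d - b*c.
a = -5, b = 6, c = -8, d = 6
a*d = -5 * 6 = -30
b*c = 6 * -8 = -48
det = -30 - -48 = 18

18


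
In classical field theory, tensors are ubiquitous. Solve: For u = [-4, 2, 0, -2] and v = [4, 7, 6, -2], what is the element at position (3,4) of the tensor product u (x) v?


The outer product entry T_{ij} = u_i * v_j.
We need i=3, j=4.
u_3 = 0, v_4 = -2
T_{3,4} = 0 * -2 = 0

0


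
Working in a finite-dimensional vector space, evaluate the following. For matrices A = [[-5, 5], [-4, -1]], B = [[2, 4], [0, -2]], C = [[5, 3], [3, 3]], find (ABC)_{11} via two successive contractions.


(ABC)_{11} = sum_m (AB)_{1m} C_{m1}. First compute row 1 of AB.
(AB)_{11} = -5*2 + 5*0 = -10
(AB)_{12} = -5*4 + 5*-2 = -30
Now contract with column 1 of C:
(AB)_{11} * C_{11} = -10 * 5 = -50
(AB)_{12} * C_{21} = -30 * 3 = -90
(ABC)_{11} = -50 + -90 = -140

-140


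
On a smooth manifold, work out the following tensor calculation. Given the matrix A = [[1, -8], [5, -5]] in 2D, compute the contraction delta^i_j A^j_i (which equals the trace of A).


The contraction (trace) of a rank-2 tensor is the sum of its diagonal elements.
Diagonal entries: A[1,1] = 1, A[2,2] = -5
Tr(A) = 1 + -5 = -4

-4


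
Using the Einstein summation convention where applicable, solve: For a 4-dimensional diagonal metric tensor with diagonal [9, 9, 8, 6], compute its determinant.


For a diagonal metric, the determinant is the product of diagonal entries.
Diagonal entries: 9, 9, 8, 6
det(g) = 9 * 9 * 8 * 6 = 3888

3888


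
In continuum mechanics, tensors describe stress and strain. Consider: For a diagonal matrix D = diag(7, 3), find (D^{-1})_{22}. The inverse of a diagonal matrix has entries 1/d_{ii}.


For a diagonal matrix, the inverse has entries (D^{-1})_{ii} = 1/d_{ii}.
The diagonal entries are: d_{11} = 7, d_{22} = 3
We need (D^{-1})_{22} = 1/d_{22} = 1/3 = 1/3

1/3


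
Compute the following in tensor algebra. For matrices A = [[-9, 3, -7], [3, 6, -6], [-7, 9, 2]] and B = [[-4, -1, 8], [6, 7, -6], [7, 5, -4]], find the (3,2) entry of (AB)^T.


(AB)^T_{ij} = (AB)_{ji} = sum_k A_{jk} B_{ki}.
For i=3, j=2 we need (AB)_{23}:
A_{21} * B_{13} = 3 * 8 = 24
A_{22} * B_{23} = 6 * -6 = -36
A_{23} * B_{33} = -6 * -4 = 24
Sum = 24 + -36 + 24 = 12

12


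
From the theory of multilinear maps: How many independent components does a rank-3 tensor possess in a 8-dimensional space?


The number of components of a rank-r tensor in d dimensions is d^r.
Here d = 8 and r = 3.
8^3 = 512

512


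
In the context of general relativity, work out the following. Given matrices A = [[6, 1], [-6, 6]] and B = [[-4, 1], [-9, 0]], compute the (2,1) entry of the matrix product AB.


(AB)_{ij} = sum_k A_{ik} B_{kj}.
For i=2, j=1:
A_{21} * B_{11} = -6 * -4 = 24
A_{22} * B_{21} = 6 * -9 = -54
Sum = 24 + -54 = -30

-30


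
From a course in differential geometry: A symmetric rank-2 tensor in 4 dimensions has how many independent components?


A symmetric rank-2 tensor in d dimensions has d(d+1)/2 independent components.
d = 4
d(d+1)/2 = 4 * 5 / 2 = 20 / 2 = 10

10


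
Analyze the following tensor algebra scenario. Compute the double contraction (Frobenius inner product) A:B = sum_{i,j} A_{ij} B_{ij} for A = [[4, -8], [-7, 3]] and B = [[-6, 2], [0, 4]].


A:B = sum over all i,j of A_{ij} * B_{ij}.
Row 1: 4*-6=-24, -8*2=-16 => row sum = -40
Row 2: -7*0=0, 3*4=12 => row sum = 12
Total = -40 + 12 = -28

-28


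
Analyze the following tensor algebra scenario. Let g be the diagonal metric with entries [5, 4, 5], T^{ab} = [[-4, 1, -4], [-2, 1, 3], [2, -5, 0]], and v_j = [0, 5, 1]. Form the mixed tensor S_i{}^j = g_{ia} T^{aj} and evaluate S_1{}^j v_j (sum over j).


Step 1: lower the first index. For a diagonal metric, g_{ia} T^{aj} = g_{ii} T^{ij} (no sum on i).
g_{11} = 5
S_1{}^1 = 5 * T^{11} = 5 * -4 = -20
S_1{}^2 = 5 * T^{12} = 5 * 1 = 5
S_1{}^3 = 5 * T^{13} = 5 * -4 = -20
Step 2: contract S_1{}^j with v_j.
S_1{}^1 * v_1 = -20 * 0 = 0
S_1{}^2 * v_2 = 5 * 5 = 25
S_1{}^3 * v_3 = -20 * 1 = -20
Result = 0 + 25 + -20 = 5

5


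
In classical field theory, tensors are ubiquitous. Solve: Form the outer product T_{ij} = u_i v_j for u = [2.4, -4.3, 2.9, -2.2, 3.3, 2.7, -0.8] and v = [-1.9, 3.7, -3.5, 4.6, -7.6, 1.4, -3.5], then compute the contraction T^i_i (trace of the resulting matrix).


The outer product gives T_{ij} = u_i v_j.
The trace (contraction) is Tr(T) = sum_i T_{ii} = sum_i u_i v_i.
Diagonal entries:
T_{11} = u_1 * v_1 = 2.4 * -1.9 = -4.56
T_{22} = u_2 * v_2 = -4.3 * 3.7 = -15.91
T_{33} = u_3 * v_3 = 2.9 * -3.5 = -10.15
T_{44} = u_4 * v_4 = -2.2 * 4.6 = -10.12
T_{55} = u_5 * v_5 = 3.3 * -7.6 = -25.08
T_{66} = u_6 * v_6 = 2.7 * 1.4 = 3.78
T_{77} = u_7 * v_7 = -0.8 * -3.5 = 2.8
Tr(T) = -4.56 + -15.91 + -10.15 + -10.12 + -25.08 + 3.78 + 2.8 = -59.24

-59.24


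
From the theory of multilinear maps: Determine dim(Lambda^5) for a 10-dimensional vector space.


The dimension of the space of p-forms on an n-dimensional space is C(n, p).
n = 10, p = 5
C(10, 5) = 10! / (5! * 5!) = 252

252


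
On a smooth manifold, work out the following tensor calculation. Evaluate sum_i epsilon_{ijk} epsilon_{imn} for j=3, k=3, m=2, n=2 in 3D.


Using the identity: epsilon_{ijk} epsilon_{imn} = delta_{jm} delta_{kn} - delta_{jn} delta_{km}.
delta_{32} = 0
delta_{32} = 0
delta_{32} = 0
delta_{32} = 0
Result = 0 * 0 - 0 * 0 = 0 - 0 = 0

0


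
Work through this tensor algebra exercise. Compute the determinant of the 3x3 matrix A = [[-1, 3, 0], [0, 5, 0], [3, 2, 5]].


Expanding along the first row, det(A) = a11*M_11 - a12*M_12 + a13*M_13, where M_1j is the (1,j) minor.
Minor M_11 = 5*5 - 0*2 = 25
Minor M_12 = 0*5 - 0*3 = 0
Minor M_13 = 0*2 - 5*3 = -15
det = -1*(25) - 3*(0) + 0*(-15)
    = -25 - 0 + 0
    = -25

-25


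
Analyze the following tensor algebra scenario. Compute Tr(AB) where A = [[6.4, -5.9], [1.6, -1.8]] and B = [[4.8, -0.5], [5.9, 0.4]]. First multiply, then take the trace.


Tr(AB) = sum_i (AB)_{ii} where (AB)_{ii} = sum_k A_{ik} B_{ki}.
(AB)_{11} = 6.4*4.8 + -5.9*5.9 = -4.09
(AB)_{22} = 1.6*-0.5 + -1.8*0.4 = -1.52
Tr(AB) = -4.09 + -1.52 = -5.61

-5.61


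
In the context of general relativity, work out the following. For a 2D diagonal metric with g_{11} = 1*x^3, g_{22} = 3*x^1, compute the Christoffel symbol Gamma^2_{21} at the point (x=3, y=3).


For a diagonal metric, Gamma^k_{ij} = (1/2) g^{kk} (dg_{ik}/dx_j + dg_{jk}/dx_i - dg_{ij}/dx_k).
The metric is diagonal, so g_{ab} = 0 for a != b.
At the given point: g_{11} = 27, g_{22} = 9
g^{22} = 1/9
dg_{22}/dx_1 = dg_{22}/dx_1 = 3
dg_{12}/dx_2 = 0 (off-diagonal)
dg_{21}/dx_2 = 0 (off-diagonal)
Numerator = 3 + 0 - 0 = 3
Gamma^2_{21} = 3 / (2 * 9) = 1/6

1/6


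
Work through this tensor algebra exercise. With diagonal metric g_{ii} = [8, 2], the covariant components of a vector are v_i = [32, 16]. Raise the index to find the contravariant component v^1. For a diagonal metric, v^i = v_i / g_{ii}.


To raise an index with a diagonal metric: v^i = v_i / g_{ii}.
For index 1: v_1 = 32, g_{11} = 8
v^1 = 32 / 8 = 4

4


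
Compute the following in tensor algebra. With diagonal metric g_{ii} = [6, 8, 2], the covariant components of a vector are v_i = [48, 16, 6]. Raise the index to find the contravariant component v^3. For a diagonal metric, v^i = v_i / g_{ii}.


To raise an index with a diagonal metric: v^i = v_i / g_{ii}.
For index 3: v_3 = 6, g_{33} = 2
v^3 = 6 / 2 = 3

3


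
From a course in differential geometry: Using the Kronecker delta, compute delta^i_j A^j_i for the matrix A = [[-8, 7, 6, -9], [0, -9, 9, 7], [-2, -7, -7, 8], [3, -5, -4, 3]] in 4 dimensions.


The contraction (trace) of a rank-2 tensor is the sum of its diagonal elements.
Diagonal entries: A[1,1] = -8, A[2,2] = -9, A[3,3] = -7, A[4,4] = 3
Tr(A) = -8 + -9 + -7 + 3 = -21

-21


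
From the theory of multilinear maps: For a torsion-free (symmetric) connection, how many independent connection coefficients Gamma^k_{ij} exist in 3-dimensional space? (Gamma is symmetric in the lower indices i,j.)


Christoffel symbols Gamma^k_{ij} are symmetric in i,j, so there are d * d(d+1)/2 independent symbols.
d = 3
d(d+1)/2 = 3 * 4 / 2 = 6
Total = 3 * 6 = 18

18


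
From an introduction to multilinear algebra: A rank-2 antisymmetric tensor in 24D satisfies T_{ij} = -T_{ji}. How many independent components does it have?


An antisymmetric rank-2 tensor satisfies A_{ij} = -A_{ji}, so diagonal entries are zero.
The independent components are the upper-triangular entries: C(n, 2) = n(n-1)/2.
n = 24
C(24, 2) = 24 * 23 / 2 = 552 / 2 = 276

276


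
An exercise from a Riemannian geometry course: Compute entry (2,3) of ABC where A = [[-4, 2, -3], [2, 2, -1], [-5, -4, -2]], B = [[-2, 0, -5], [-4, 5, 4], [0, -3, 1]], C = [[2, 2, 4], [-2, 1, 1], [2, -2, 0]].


(ABC)_{23} = sum_m (AB)_{2m} C_{m3}. First compute row 2 of AB.
(AB)_{21} = 2*-2 + 2*-4 + -1*0 = -12
(AB)_{22} = 2*0 + 2*5 + -1*-3 = 13
(AB)_{23} = 2*-5 + 2*4 + -1*1 = -3
Now contract with column 3 of C:
(AB)_{21} * C_{13} = -12 * 4 = -48
(AB)_{22} * C_{23} = 13 * 1 = 13
(AB)_{23} * C_{33} = -3 * 0 = 0
(ABC)_{23} = -48 + 13 + 0 = -35

-35


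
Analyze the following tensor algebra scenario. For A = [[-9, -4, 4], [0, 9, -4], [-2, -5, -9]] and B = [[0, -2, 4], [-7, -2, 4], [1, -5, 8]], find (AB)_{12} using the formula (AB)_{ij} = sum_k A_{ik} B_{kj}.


(AB)_{ij} = sum_k A_{ik} B_{kj}.
For i=1, j=2:
A_{11} * B_{12} = -9 * -2 = 18
A_{12} * B_{22} = -4 * -2 = 8
A_{13} * B_{32} = 4 * -5 = -20
Sum = 18 + 8 + -20 = 6

6


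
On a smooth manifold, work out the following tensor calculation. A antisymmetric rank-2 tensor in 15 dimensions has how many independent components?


A antisymmetric rank-2 tensor in d dimensions has d(d-1)/2 independent components.
d = 15
d(d-1)/2 = 15 * 14 / 2 = 210 / 2 = 105

105


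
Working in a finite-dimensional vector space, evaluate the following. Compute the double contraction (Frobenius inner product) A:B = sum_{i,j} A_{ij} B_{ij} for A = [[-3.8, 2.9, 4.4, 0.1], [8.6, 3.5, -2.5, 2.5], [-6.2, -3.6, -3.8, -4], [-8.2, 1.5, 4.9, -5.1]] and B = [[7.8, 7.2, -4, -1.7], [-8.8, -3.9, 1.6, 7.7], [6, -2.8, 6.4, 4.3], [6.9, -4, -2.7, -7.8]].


A:B = sum over all i,j of A_{ij} * B_{ij}.
Row 1: -3.8*7.8=-29.64, 2.9*7.2=20.88, 4.4*-4=-17.6, 0.1*-1.7=-0.17 => row sum = -26.53
Row 2: 8.6*-8.8=-75.68, 3.5*-3.9=-13.65, -2.5*1.6=-4, 2.5*7.7=19.25 => row sum = -74.08
Row 3: -6.2*6=-37.2, -3.6*-2.8=10.08, -3.8*6.4=-24.32, -4*4.3=-17.2 => row sum = -68.64
Row 4: -8.2*6.9=-56.58, 1.5*-4=-6, 4.9*-2.7=-13.23, -5.1*-7.8=39.78 => row sum = -36.03
Total = -26.53 + -74.08 + -68.64 + -36.03 = -205.28

-205.28


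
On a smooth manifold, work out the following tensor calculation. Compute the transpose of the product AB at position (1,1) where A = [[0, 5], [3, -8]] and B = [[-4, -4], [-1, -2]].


(AB)^T_{ij} = (AB)_{ji} = sum_k A_{jk} B_{ki}.
For i=1, j=1 we need (AB)_{11}:
A_{11} * B_{11} = 0 * -4 = 0
A_{12} * B_{21} = 5 * -1 = -5
Sum = 0 + -5 = -5

-5


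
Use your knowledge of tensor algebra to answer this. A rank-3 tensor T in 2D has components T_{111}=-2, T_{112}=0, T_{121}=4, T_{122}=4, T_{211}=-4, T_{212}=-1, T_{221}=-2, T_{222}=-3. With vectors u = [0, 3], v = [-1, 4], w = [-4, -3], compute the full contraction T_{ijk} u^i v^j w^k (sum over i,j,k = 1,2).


S = sum over i,j,k of T_{ijk} u_i v_j w_k. Expanding all 8 terms:
T_{111}*u_1*v_1*w_1 = -2*0*-1*-4 = 0  (running total: 0)
T_{112}*u_1*v_1*w_2 = 0*0*-1*-3 = 0  (running total: 0)
T_{121}*u_1*v_2*w_1 = 4*0*4*-4 = 0  (running total: 0)
T_{122}*u_1*v_2*w_2 = 4*0*4*-3 = 0  (running total: 0)
T_{211}*u_2*v_1*w_1 = -4*3*-1*-4 = -48  (running total: -48)
T_{212}*u_2*v_1*w_2 = -1*3*-1*-3 = -9  (running total: -57)
T_{221}*u_2*v_2*w_1 = -2*3*4*-4 = 96  (running total: 39)
T_{222}*u_2*v_2*w_2 = -3*3*4*-3 = 108  (running total: 147)
S = 147

147


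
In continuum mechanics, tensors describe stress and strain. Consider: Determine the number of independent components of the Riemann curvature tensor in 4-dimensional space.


The Riemann tensor in d dimensions has d^2(d^2 - 1)/12 independent components.
d = 4, so d^2 = 16
d^2 - 1 = 15
d^2(d^2 - 1) = 16 * 15 = 240
Divide by 12: 240 / 12 = 20

20


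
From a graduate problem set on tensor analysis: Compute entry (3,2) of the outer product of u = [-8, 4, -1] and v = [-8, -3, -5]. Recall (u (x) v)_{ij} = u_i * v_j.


The outer product entry T_{ij} = u_i * v_j.
We need i=3, j=2.
u_3 = -1, v_2 = -3
T_{3,2} = -1 * -3 = 3

3


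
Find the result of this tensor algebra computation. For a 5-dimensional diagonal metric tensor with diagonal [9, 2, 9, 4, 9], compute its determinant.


For a diagonal metric, the determinant is the product of diagonal entries.
Diagonal entries: 9, 2, 9, 4, 9
det(g) = 9 * 2 * 9 * 4 * 9 = 5832

5832


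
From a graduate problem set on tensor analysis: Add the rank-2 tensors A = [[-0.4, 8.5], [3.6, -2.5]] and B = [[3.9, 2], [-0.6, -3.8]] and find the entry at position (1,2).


Tensor addition is component-wise: (A + B)_{ij} = A_{ij} + B_{ij}.
A_{12} = 8.5
B_{12} = 2
(A + B)_{12} = 8.5 + 2 = 10.5

10.5


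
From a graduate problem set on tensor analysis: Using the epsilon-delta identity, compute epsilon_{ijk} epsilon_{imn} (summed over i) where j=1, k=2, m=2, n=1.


Using the identity: epsilon_{ijk} epsilon_{imn} = delta_{jm} delta_{kn} - delta_{jn} delta_{km}.
delta_{12} = 0
delta_{21} = 0
delta_{11} = 1
delta_{22} = 1
Result = 0 * 0 - 1 * 1 = 0 - 1 = -1

-1


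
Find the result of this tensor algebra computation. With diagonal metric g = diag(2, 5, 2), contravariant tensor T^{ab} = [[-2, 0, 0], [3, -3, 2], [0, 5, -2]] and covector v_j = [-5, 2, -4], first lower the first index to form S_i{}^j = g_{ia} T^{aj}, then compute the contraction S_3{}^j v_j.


Step 1: lower the first index. For a diagonal metric, g_{ia} T^{aj} = g_{ii} T^{ij} (no sum on i).
g_{33} = 2
S_3{}^1 = 2 * T^{31} = 2 * 0 = 0
S_3{}^2 = 2 * T^{32} = 2 * 5 = 10
S_3{}^3 = 2 * T^{33} = 2 * -2 = -4
Step 2: contract S_3{}^j with v_j.
S_3{}^1 * v_1 = 0 * -5 = 0
S_3{}^2 * v_2 = 10 * 2 = 20
S_3{}^3 * v_3 = -4 * -4 = 16
Result = 0 + 20 + 16 = 36

36


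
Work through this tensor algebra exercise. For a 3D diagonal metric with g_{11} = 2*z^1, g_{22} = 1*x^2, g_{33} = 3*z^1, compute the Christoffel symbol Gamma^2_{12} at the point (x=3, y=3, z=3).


For a diagonal metric, Gamma^k_{ij} = (1/2) g^{kk} (dg_{ik}/dx_j + dg_{jk}/dx_i - dg_{ij}/dx_k).
The metric is diagonal, so g_{ab} = 0 for a != b.
At the given point: g_{11} = 6, g_{22} = 9, g_{33} = 9
g^{22} = 1/9
dg_{12}/dx_2 = 0 (off-diagonal)
dg_{22}/dx_1 = dg_{22}/dx_1 = 6
dg_{12}/dx_2 = 0 (off-diagonal)
Numerator = 0 + 6 - 0 = 6
Gamma^2_{12} = 6 / (2 * 9) = 1/3

1/3


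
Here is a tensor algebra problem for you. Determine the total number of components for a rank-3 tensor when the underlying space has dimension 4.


The number of components of a rank-r tensor in d dimensions is d^r.
Here d = 4 and r = 3.
4^3 = 64

64


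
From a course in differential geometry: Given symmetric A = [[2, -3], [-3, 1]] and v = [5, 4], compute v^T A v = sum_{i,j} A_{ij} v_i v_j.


First compute Av:
(Av)_1 = 2*5 + -3*4 = -2
(Av)_2 = -3*5 + 1*4 = -11
Av = [-2, -11]
Then v^T (Av) = 5*-2 + 4*-11
= -10 + -44 = -54

-54


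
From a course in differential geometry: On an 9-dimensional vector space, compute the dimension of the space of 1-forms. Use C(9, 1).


The dimension of the space of p-forms on an n-dimensional space is C(n, p).
n = 9, p = 1
C(9, 1) = 9! / (1! * 8!) = 9

9


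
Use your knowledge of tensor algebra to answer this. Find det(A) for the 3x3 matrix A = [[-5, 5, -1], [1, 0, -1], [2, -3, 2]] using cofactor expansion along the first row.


Expanding along the first row, det(A) = a11*M_11 - a12*M_12 + a13*M_13, where M_1j is the (1,j) minor.
Minor M_11 = 0*2 - -1*-3 = -3
Minor M_12 = 1*2 - -1*2 = 4
Minor M_13 = 1*-3 - 0*2 = -3
det = -5*(-3) - 5*(4) + -1*(-3)
    = 15 - 20 + 3
    = -2

-2


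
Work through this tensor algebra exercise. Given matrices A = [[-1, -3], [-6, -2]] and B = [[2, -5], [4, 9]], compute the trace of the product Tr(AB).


Tr(AB) = sum_i (AB)_{ii} where (AB)_{ii} = sum_k A_{ik} B_{ki}.
(AB)_{11} = -1*2 + -3*4 = -14
(AB)_{22} = -6*-5 + -2*9 = 12
Tr(AB) = -14 + 12 = -2

-2


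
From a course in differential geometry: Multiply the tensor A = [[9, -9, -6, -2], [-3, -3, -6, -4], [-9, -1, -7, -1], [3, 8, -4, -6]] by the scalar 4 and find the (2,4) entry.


Scalar multiplication: (cA)_{ij} = c * A_{ij}.
c = 4
A_{24} = -4
(cA)_{24} = 4 * -4 = -16

-16


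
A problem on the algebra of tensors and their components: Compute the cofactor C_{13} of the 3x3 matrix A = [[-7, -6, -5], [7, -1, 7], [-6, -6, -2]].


To find cofactor C_{13}, delete row 1 and column 3.
The resulting 2x2 submatrix is: [[7, -1], [-6, -6]]
Minor M_{13} = 7*-6 - -1*-6
  = -42 - 6 = -48
Sign = (-1)^(1+3) = (-1)^4 = 1
Cofactor C_{13} = 1 * -48 = -48

-48


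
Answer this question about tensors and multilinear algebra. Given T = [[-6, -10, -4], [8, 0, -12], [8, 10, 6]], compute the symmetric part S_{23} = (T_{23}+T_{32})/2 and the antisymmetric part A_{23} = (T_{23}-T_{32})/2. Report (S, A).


T_{23} = -12
T_{32} = 10
S_{23} = (-12 + 10)/2 = -2/2 = -1
A_{23} = (-12 - 10)/2 = -22/2 = -11
Check: S + A = -1 + -11 = -12 = T_{23}.

(-1, -11)


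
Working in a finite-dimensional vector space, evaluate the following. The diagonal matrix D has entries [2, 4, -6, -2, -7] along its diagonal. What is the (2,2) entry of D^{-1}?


For a diagonal matrix, the inverse has entries (D^{-1})_{ii} = 1/d_{ii}.
The diagonal entries are: d_{11} = 2, d_{22} = 4, d_{33} = -6, d_{44} = -2, d_{55} = -7
We need (D^{-1})_{22} = 1/d_{22} = 1/4 = 1/4

1/4


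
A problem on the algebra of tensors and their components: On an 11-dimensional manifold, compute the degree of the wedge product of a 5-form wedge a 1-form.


The degree of a wedge product is the sum of the degrees of the individual forms.
Degrees: 5, 1
Total degree = 5 + 1 = 6

6


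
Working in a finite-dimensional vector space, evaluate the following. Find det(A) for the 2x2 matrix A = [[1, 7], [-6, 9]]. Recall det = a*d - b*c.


For a 2x2 matrix [[a, b], [c, d]], det = a*d - b*c.
a = 1, b = 7, c = -6, d = 9
a*d = 1 * 9 = 9
b*c = 7 * -6 = -42
det = 9 - -42 = 51

51


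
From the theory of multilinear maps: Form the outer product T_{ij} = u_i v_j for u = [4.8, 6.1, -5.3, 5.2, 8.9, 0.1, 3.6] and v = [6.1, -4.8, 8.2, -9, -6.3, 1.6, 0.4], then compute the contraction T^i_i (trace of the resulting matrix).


The outer product gives T_{ij} = u_i v_j.
The trace (contraction) is Tr(T) = sum_i T_{ii} = sum_i u_i v_i.
Diagonal entries:
T_{11} = u_1 * v_1 = 4.8 * 6.1 = 29.28
T_{22} = u_2 * v_2 = 6.1 * -4.8 = -29.28
T_{33} = u_3 * v_3 = -5.3 * 8.2 = -43.46
T_{44} = u_4 * v_4 = 5.2 * -9 = -46.8
T_{55} = u_5 * v_5 = 8.9 * -6.3 = -56.07
T_{66} = u_6 * v_6 = 0.1 * 1.6 = 0.16
T_{77} = u_7 * v_7 = 3.6 * 0.4 = 1.44
Tr(T) = 29.28 + -29.28 + -43.46 + -46.8 + -56.07 + 0.16 + 1.44 = -144.73

-144.73


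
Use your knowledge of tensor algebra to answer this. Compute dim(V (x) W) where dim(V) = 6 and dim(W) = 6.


The dimension of a tensor product is the product of dimensions.
dim(V) = 6, dim(W) = 6
dim(V (x) W) = 6 * 6 = 36

36


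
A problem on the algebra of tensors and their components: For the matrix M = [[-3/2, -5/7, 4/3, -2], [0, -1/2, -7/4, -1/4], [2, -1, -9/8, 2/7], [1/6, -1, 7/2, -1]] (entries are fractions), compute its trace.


The trace is the sum of diagonal entries.
Diagonal: M[1,1] = -3/2, M[2,2] = -1/2, M[3,3] = -9/8, M[4,4] = -1
Tr(M) = -3/2 + -1/2 + -9/8 + -1
Computing step by step:
After adding M[1,1]: -3/2
After adding M[2,2]: -2
After adding M[3,3]: -25/8
After adding M[4,4]: -33/8
Tr(M) = -33/8

-33/8


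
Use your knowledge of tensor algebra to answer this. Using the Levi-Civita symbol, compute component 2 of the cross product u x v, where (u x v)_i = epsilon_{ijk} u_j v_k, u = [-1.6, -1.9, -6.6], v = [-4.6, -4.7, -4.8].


(u x v)_2 = sum_{j,k} epsilon_{2jk} u_j v_k. Only permutations of (1,2,3) contribute; the two non-zero terms are:
eps_{213} u_1 v_3 = -1 * -1.6 * -4.8 = -7.68
eps_{231} u_3 v_1 = 1 * -6.6 * -4.6 = 30.36
(u x v)_2 = 22.68

22.68


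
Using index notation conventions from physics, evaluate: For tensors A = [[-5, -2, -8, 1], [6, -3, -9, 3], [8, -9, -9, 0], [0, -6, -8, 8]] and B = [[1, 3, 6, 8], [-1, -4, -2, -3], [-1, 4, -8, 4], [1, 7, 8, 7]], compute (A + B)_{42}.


Tensor addition is component-wise: (A + B)_{ij} = A_{ij} + B_{ij}.
A_{42} = -6
B_{42} = 7
(A + B)_{42} = -6 + 7 = 1

1


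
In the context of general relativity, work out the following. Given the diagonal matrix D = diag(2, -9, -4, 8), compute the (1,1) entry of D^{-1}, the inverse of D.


For a diagonal matrix, the inverse has entries (D^{-1})_{ii} = 1/d_{ii}.
The diagonal entries are: d_{11} = 2, d_{22} = -9, d_{33} = -4, d_{44} = 8
We need (D^{-1})_{11} = 1/d_{11} = 1/2 = 1/2

1/2


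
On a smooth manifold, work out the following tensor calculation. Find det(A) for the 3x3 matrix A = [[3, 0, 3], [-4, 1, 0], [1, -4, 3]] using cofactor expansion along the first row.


Expanding along the first row, det(A) = a11*M_11 - a12*M_12 + a13*M_13, where M_1j is the (1,j) minor.
Minor M_11 = 1*3 - 0*-4 = 3
Minor M_12 = -4*3 - 0*1 = -12
Minor M_13 = -4*-4 - 1*1 = 15
det = 3*(3) - 0*(-12) + 3*(15)
    = 9 - 0 + 45
    = 54

54


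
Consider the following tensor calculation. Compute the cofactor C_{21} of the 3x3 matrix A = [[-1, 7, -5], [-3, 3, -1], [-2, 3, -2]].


To find cofactor C_{21}, delete row 2 and column 1.
The resulting 2x2 submatrix is: [[7, -5], [3, -2]]
Minor M_{21} = 7*-2 - -5*3
  = -14 - -15 = 1
Sign = (-1)^(2+1) = (-1)^3 = -1
Cofactor C_{21} = -1 * 1 = -1

-1


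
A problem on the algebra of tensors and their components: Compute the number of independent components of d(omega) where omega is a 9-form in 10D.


The exterior derivative of a p-form is a (p+1)-form.
Its number of independent components is C(n, p+1).
n = 10, p+1 = 10
C(10, 10) = 1

1


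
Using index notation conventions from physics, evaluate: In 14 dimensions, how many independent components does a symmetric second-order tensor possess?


A symmetric rank-2 tensor in d dimensions has d(d+1)/2 independent components.
d = 14
d(d+1)/2 = 14 * 15 / 2 = 210 / 2 = 105

105


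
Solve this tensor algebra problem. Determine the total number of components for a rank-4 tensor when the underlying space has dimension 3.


The number of components of a rank-r tensor in d dimensions is d^r.
Here d = 3 and r = 4.
3^4 = 81

81


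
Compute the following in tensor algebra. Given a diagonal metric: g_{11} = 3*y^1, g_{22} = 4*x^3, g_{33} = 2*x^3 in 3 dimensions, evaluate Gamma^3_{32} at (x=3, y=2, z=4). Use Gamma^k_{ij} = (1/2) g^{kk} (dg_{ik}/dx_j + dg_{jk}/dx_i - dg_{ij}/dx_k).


For a diagonal metric, Gamma^k_{ij} = (1/2) g^{kk} (dg_{ik}/dx_j + dg_{jk}/dx_i - dg_{ij}/dx_k).
The metric is diagonal, so g_{ab} = 0 for a != b.
At the given point: g_{11} = 6, g_{22} = 108, g_{33} = 54
g^{33} = 1/54
dg_{33}/dx_2 = dg_{33}/dx_2 = 0
dg_{23}/dx_3 = 0 (off-diagonal)
dg_{32}/dx_3 = 0 (off-diagonal)
Numerator = 0 + 0 - 0 = 0
Gamma^3_{32} = 0 / (2 * 54) = 0

0


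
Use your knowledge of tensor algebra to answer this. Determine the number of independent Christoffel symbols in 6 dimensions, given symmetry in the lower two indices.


Christoffel symbols Gamma^k_{ij} are symmetric in i,j, so there are d * d(d+1)/2 independent symbols.
d = 6
d(d+1)/2 = 6 * 7 / 2 = 21
Total = 6 * 21 = 126

126


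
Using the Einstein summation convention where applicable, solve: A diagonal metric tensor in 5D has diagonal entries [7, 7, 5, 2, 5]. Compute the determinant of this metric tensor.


For a diagonal metric, the determinant is the product of diagonal entries.
Diagonal entries: 7, 7, 5, 2, 5
det(g) = 7 * 7 * 5 * 2 * 5 = 2450

2450


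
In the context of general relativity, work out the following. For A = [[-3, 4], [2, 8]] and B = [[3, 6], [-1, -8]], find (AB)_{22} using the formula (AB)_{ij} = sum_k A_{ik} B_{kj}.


(AB)_{ij} = sum_k A_{ik} B_{kj}.
For i=2, j=2:
A_{21} * B_{12} = 2 * 6 = 12
A_{22} * B_{22} = 8 * -8 = -64
Sum = 12 + -64 = -52

-52


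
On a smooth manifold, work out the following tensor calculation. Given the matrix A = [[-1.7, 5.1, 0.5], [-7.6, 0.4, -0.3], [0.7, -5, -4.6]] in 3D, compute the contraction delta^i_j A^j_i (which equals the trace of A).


The contraction (trace) of a rank-2 tensor is the sum of its diagonal elements.
Diagonal entries: A[1,1] = -1.7, A[2,2] = 0.4, A[3,3] = -4.6
Tr(A) = -1.7 + 0.4 + -4.6 = -5.9

-5.9


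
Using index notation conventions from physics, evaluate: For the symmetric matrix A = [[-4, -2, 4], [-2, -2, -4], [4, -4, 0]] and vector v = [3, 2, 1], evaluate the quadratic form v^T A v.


First compute Av:
(Av)_1 = -4*3 + -2*2 + 4*1 = -12
(Av)_2 = -2*3 + -2*2 + -4*1 = -14
(Av)_3 = 4*3 + -4*2 + 0*1 = 4
Av = [-12, -14, 4]
Then v^T (Av) = 3*-12 + 2*-14 + 1*4
= -36 + -28 + 4 = -60

-60


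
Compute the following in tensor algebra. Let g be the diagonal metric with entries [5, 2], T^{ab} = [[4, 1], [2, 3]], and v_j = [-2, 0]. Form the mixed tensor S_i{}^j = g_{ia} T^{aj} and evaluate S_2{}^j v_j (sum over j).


Step 1: lower the first index. For a diagonal metric, g_{ia} T^{aj} = g_{ii} T^{ij} (no sum on i).
g_{22} = 2
S_2{}^1 = 2 * T^{21} = 2 * 2 = 4
S_2{}^2 = 2 * T^{22} = 2 * 3 = 6
Step 2: contract S_2{}^j with v_j.
S_2{}^1 * v_1 = 4 * -2 = -8
S_2{}^2 * v_2 = 6 * 0 = 0
Result = -8 + 0 = -8

-8


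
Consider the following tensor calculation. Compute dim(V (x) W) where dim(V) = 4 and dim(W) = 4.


The dimension of a tensor product is the product of dimensions.
dim(V) = 4, dim(W) = 4
dim(V (x) W) = 4 * 4 = 16

16


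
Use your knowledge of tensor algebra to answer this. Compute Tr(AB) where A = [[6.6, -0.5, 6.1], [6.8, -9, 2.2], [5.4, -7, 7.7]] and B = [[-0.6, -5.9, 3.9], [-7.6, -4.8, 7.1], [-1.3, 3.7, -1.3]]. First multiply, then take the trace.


Tr(AB) = sum_i (AB)_{ii} where (AB)_{ii} = sum_k A_{ik} B_{ki}.
(AB)_{11} = 6.6*-0.6 + -0.5*-7.6 + 6.1*-1.3 = -8.09
(AB)_{22} = 6.8*-5.9 + -9*-4.8 + 2.2*3.7 = 11.22
(AB)_{33} = 5.4*3.9 + -7*7.1 + 7.7*-1.3 = -38.65
Tr(AB) = -8.09 + 11.22 + -38.65 = -35.52

-35.52


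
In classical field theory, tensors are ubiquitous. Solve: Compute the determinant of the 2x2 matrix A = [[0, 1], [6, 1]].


For a 2x2 matrix [[a, b], [c, d]], det = a*d - b*c.
a = 0, b = 1, c = 6, d = 1
a*d = 0 * 1 = 0
b*c = 1 * 6 = 6
det = 0 - 6 = -6

-6


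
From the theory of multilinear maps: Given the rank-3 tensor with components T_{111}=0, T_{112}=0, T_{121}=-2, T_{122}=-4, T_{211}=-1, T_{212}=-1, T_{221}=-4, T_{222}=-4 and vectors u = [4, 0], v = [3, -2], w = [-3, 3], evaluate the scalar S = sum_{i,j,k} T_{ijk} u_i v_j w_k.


S = sum over i,j,k of T_{ijk} u_i v_j w_k. Expanding all 8 terms:
T_{111}*u_1*v_1*w_1 = 0*4*3*-3 = 0  (running total: 0)
T_{112}*u_1*v_1*w_2 = 0*4*3*3 = 0  (running total: 0)
T_{121}*u_1*v_2*w_1 = -2*4*-2*-3 = -48  (running total: -48)
T_{122}*u_1*v_2*w_2 = -4*4*-2*3 = 96  (running total: 48)
T_{211}*u_2*v_1*w_1 = -1*0*3*-3 = 0  (running total: 48)
T_{212}*u_2*v_1*w_2 = -1*0*3*3 = 0  (running total: 48)
T_{221}*u_2*v_2*w_1 = -4*0*-2*-3 = 0  (running total: 48)
T_{222}*u_2*v_2*w_2 = -4*0*-2*3 = 0  (running total: 48)
S = 48

48


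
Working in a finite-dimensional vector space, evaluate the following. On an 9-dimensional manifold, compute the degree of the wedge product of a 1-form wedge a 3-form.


The degree of a wedge product is the sum of the degrees of the individual forms.
Degrees: 1, 3
Total degree = 1 + 3 = 4

4


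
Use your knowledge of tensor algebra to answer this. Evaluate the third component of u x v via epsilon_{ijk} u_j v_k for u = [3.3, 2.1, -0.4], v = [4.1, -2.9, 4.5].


(u x v)_3 = sum_{j,k} epsilon_{3jk} u_j v_k. Only permutations of (1,2,3) contribute; the two non-zero terms are:
eps_{312} u_1 v_2 = 1 * 3.3 * -2.9 = -9.57
eps_{321} u_2 v_1 = -1 * 2.1 * 4.1 = -8.61
(u x v)_3 = -18.18

-18.18


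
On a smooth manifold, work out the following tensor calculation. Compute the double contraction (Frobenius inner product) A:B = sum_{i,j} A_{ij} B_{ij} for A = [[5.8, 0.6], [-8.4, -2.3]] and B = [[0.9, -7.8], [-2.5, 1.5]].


A:B = sum over all i,j of A_{ij} * B_{ij}.
Row 1: 5.8*0.9=5.22, 0.6*-7.8=-4.68 => row sum = 0.54
Row 2: -8.4*-2.5=21, -2.3*1.5=-3.45 => row sum = 17.55
Total = 0.54 + 17.55 = 18.09

18.09


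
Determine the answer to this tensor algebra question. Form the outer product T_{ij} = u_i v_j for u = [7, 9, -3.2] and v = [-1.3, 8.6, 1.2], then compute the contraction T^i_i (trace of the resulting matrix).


The outer product gives T_{ij} = u_i v_j.
The trace (contraction) is Tr(T) = sum_i T_{ii} = sum_i u_i v_i.
Diagonal entries:
T_{11} = u_1 * v_1 = 7 * -1.3 = -9.1
T_{22} = u_2 * v_2 = 9 * 8.6 = 77.4
T_{33} = u_3 * v_3 = -3.2 * 1.2 = -3.84
Tr(T) = -9.1 + 77.4 + -3.84 = 64.46

64.46


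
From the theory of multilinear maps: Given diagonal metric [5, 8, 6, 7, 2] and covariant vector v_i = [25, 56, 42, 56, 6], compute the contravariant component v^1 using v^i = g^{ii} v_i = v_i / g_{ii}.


To raise an index with a diagonal metric: v^i = v_i / g_{ii}.
For index 1: v_1 = 25, g_{11} = 5
v^1 = 25 / 5 = 5

5


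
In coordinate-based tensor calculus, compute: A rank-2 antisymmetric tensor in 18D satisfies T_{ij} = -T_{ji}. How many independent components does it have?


An antisymmetric rank-2 tensor satisfies A_{ij} = -A_{ji}, so diagonal entries are zero.
The independent components are the upper-triangular entries: C(n, 2) = n(n-1)/2.
n = 18
C(18, 2) = 18 * 17 / 2 = 306 / 2 = 153

153


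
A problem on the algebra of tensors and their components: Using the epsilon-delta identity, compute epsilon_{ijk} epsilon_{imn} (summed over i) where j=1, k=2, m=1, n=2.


Using the identity: epsilon_{ijk} epsilon_{imn} = delta_{jm} delta_{kn} - delta_{jn} delta_{km}.
delta_{11} = 1
delta_{22} = 1
delta_{12} = 0
delta_{21} = 0
Result = 1 * 1 - 0 * 0 = 1 - 0 = 1

1


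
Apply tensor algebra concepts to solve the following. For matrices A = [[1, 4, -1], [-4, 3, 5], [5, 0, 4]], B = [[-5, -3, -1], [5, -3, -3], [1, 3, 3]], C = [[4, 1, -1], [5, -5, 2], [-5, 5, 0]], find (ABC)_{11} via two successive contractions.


(ABC)_{11} = sum_m (AB)_{1m} C_{m1}. First compute row 1 of AB.
(AB)_{11} = 1*-5 + 4*5 + -1*1 = 14
(AB)_{12} = 1*-3 + 4*-3 + -1*3 = -18
(AB)_{13} = 1*-1 + 4*-3 + -1*3 = -16
Now contract with column 1 of C:
(AB)_{11} * C_{11} = 14 * 4 = 56
(AB)_{12} * C_{21} = -18 * 5 = -90
(AB)_{13} * C_{31} = -16 * -5 = 80
(ABC)_{11} = 56 + -90 + 80 = 46

46


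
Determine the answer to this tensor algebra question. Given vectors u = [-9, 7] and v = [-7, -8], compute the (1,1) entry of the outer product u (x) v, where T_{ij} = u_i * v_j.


The outer product entry T_{ij} = u_i * v_j.
We need i=1, j=1.
u_1 = -9, v_1 = -7
T_{1,1} = -9 * -7 = 63

63


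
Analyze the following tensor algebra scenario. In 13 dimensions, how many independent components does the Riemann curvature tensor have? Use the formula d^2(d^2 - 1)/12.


The Riemann tensor in d dimensions has d^2(d^2 - 1)/12 independent components.
d = 13, so d^2 = 169
d^2 - 1 = 168
d^2(d^2 - 1) = 169 * 168 = 28392
Divide by 12: 28392 / 12 = 2366

2366


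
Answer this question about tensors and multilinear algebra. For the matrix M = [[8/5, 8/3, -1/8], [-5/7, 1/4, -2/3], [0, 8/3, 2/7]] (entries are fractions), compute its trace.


The trace is the sum of diagonal entries.
Diagonal: M[1,1] = 8/5, M[2,2] = 1/4, M[3,3] = 2/7
Tr(M) = 8/5 + 1/4 + 2/7
Computing step by step:
After adding M[1,1]: 8/5
After adding M[2,2]: 37/20
After adding M[3,3]: 299/140
Tr(M) = 299/140

299/140


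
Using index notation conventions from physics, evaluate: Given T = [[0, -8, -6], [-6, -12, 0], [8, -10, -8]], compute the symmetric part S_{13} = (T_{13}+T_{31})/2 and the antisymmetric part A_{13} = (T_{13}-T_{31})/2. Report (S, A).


T_{13} = -6
T_{31} = 8
S_{13} = (-6 + 8)/2 = 2/2 = 1
A_{13} = (-6 - 8)/2 = -14/2 = -7
Check: S + A = 1 + -7 = -6 = T_{13}.

(1, -7)


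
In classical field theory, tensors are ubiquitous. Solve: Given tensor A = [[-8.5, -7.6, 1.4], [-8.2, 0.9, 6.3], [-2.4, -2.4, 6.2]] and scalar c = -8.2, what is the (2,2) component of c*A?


Scalar multiplication: (cA)_{ij} = c * A_{ij}.
c = -8.2
A_{22} = 0.9
(cA)_{22} = -8.2 * 0.9 = -7.38

-7.38


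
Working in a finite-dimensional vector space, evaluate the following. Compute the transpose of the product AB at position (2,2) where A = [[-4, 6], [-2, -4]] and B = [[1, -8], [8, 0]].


(AB)^T_{ij} = (AB)_{ji} = sum_k A_{jk} B_{ki}.
For i=2, j=2 we need (AB)_{22}:
A_{21} * B_{12} = -2 * -8 = 16
A_{22} * B_{22} = -4 * 0 = 0
Sum = 16 + 0 = 16

16


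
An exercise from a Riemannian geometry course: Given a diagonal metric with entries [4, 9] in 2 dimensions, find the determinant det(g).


For a diagonal metric, the determinant is the product of diagonal entries.
Diagonal entries: 4, 9
det(g) = 4 * 9 = 36

36


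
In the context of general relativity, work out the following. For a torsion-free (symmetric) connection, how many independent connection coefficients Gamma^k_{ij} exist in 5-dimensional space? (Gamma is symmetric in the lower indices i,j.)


Christoffel symbols Gamma^k_{ij} are symmetric in i,j, so there are d * d(d+1)/2 independent symbols.
d = 5
d(d+1)/2 = 5 * 6 / 2 = 15
Total = 5 * 15 = 75

75


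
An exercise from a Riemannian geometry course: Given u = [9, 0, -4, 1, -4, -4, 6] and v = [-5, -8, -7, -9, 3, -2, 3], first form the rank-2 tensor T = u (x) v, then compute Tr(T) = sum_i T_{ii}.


The outer product gives T_{ij} = u_i v_j.
The trace (contraction) is Tr(T) = sum_i T_{ii} = sum_i u_i v_i.
Diagonal entries:
T_{11} = u_1 * v_1 = 9 * -5 = -45
T_{22} = u_2 * v_2 = 0 * -8 = 0
T_{33} = u_3 * v_3 = -4 * -7 = 28
T_{44} = u_4 * v_4 = 1 * -9 = -9
T_{55} = u_5 * v_5 = -4 * 3 = -12
T_{66} = u_6 * v_6 = -4 * -2 = 8
T_{77} = u_7 * v_7 = 6 * 3 = 18
Tr(T) = -45 + 0 + 28 + -9 + -12 + 8 + 18 = -12

-12


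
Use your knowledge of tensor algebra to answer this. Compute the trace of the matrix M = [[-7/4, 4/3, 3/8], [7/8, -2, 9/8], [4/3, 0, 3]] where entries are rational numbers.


The trace is the sum of diagonal entries.
Diagonal: M[1,1] = -7/4, M[2,2] = -2, M[3,3] = 3
Tr(M) = -7/4 + -2 + 3
Computing step by step:
After adding M[1,1]: -7/4
After adding M[2,2]: -15/4
After adding M[3,3]: -3/4
Tr(M) = -3/4

-3/4


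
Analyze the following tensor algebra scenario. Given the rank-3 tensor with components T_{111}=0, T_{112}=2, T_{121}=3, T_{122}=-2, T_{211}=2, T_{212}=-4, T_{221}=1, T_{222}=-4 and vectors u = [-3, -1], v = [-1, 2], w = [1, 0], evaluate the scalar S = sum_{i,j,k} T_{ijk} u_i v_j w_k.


S = sum over i,j,k of T_{ijk} u_i v_j w_k. Expanding all 8 terms:
T_{111}*u_1*v_1*w_1 = 0*-3*-1*1 = 0  (running total: 0)
T_{112}*u_1*v_1*w_2 = 2*-3*-1*0 = 0  (running total: 0)
T_{121}*u_1*v_2*w_1 = 3*-3*2*1 = -18  (running total: -18)
T_{122}*u_1*v_2*w_2 = -2*-3*2*0 = 0  (running total: -18)
T_{211}*u_2*v_1*w_1 = 2*-1*-1*1 = 2  (running total: -16)
T_{212}*u_2*v_1*w_2 = -4*-1*-1*0 = 0  (running total: -16)
T_{221}*u_2*v_2*w_1 = 1*-1*2*1 = -2  (running total: -18)
T_{222}*u_2*v_2*w_2 = -4*-1*2*0 = 0  (running total: -18)
S = -18

-18


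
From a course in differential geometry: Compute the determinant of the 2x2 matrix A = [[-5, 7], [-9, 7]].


For a 2x2 matrix [[a, b], [c, d]], det = a*d - b*c.
a = -5, b = 7, c = -9, d = 7
a*d = -5 * 7 = -35
b*c = 7 * -9 = -63
det = -35 - -63 = 28

28


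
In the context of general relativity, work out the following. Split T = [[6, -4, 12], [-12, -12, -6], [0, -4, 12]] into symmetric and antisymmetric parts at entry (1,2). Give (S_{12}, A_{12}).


T_{12} = -4
T_{21} = -12
S_{12} = (-4 + -12)/2 = -16/2 = -8
A_{12} = (-4 - -12)/2 = 8/2 = 4
Check: S + A = -8 + 4 = -4 = T_{12}.

(-8, 4)


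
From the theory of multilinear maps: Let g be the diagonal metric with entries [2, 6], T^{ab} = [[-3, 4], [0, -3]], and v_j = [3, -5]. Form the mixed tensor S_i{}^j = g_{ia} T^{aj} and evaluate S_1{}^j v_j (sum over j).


Step 1: lower the first index. For a diagonal metric, g_{ia} T^{aj} = g_{ii} T^{ij} (no sum on i).
g_{11} = 2
S_1{}^1 = 2 * T^{11} = 2 * -3 = -6
S_1{}^2 = 2 * T^{12} = 2 * 4 = 8
Step 2: contract S_1{}^j with v_j.
S_1{}^1 * v_1 = -6 * 3 = -18
S_1{}^2 * v_2 = 8 * -5 = -40
Result = -18 + -40 = -58

-58


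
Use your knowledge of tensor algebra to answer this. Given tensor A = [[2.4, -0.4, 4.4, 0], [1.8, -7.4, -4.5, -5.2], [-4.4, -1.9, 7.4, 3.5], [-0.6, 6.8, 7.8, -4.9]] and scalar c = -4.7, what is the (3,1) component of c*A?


Scalar multiplication: (cA)_{ij} = c * A_{ij}.
c = -4.7
A_{31} = -4.4
(cA)_{31} = -4.7 * -4.4 = 20.68

20.68


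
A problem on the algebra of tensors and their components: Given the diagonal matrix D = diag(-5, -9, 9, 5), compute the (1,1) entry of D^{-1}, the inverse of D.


For a diagonal matrix, the inverse has entries (D^{-1})_{ii} = 1/d_{ii}.
The diagonal entries are: d_{11} = -5, d_{22} = -9, d_{33} = 9, d_{44} = 5
We need (D^{-1})_{11} = 1/d_{11} = 1/-5 = -1/5

-1/5


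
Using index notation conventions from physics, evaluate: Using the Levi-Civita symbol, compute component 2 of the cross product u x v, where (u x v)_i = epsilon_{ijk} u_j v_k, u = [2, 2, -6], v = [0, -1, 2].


(u x v)_2 = sum_{j,k} epsilon_{2jk} u_j v_k. Only permutations of (1,2,3) contribute; the two non-zero terms are:
eps_{213} u_1 v_3 = -1 * 2 * 2 = -4
eps_{231} u_3 v_1 = 1 * -6 * 0 = 0
(u x v)_2 = -4

-4


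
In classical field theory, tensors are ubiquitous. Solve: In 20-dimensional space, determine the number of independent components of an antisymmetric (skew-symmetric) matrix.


An antisymmetric rank-2 tensor satisfies A_{ij} = -A_{ji}, so diagonal entries are zero.
The independent components are the upper-triangular entries: C(n, 2) = n(n-1)/2.
n = 20
C(20, 2) = 20 * 19 / 2 = 380 / 2 = 190

190


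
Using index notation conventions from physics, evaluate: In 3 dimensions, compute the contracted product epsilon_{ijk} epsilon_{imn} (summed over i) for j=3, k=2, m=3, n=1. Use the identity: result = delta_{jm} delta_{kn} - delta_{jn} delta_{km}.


Using the identity: epsilon_{ijk} epsilon_{imn} = delta_{jm} delta_{kn} - delta_{jn} delta_{km}.
delta_{33} = 1
delta_{21} = 0
delta_{31} = 0
delta_{23} = 0
Result = 1 * 0 - 0 * 0 = 0 - 0 = 0

0


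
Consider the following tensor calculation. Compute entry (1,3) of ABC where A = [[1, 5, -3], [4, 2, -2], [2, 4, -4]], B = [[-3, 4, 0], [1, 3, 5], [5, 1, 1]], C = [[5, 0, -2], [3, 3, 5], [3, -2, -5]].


(ABC)_{13} = sum_m (AB)_{1m} C_{m3}. First compute row 1 of AB.
(AB)_{11} = 1*-3 + 5*1 + -3*5 = -13
(AB)_{12} = 1*4 + 5*3 + -3*1 = 16
(AB)_{13} = 1*0 + 5*5 + -3*1 = 22
Now contract with column 3 of C:
(AB)_{11} * C_{13} = -13 * -2 = 26
(AB)_{12} * C_{23} = 16 * 5 = 80
(AB)_{13} * C_{33} = 22 * -5 = -110
(ABC)_{13} = 26 + 80 + -110 = -4

-4
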